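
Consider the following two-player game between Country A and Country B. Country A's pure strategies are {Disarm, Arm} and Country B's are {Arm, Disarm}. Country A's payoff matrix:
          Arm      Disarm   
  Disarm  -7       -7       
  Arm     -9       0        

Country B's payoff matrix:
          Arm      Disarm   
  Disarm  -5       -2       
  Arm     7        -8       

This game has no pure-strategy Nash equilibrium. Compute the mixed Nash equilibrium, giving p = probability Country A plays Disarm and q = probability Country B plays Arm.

For Country B to be willing to mix, Country B must be indifferent between Arm and Disarm, which pins down Country A's mix.
  Country B's expected payoff from Arm: p·(-5) + (1−p)·7 = -12p + 7
  Country B's expected payoff from Disarm: p·(-2) + (1−p)·(-8) = 6p - 8
  -12p + 7 = 6p - 8  ⇒  -18p = -15  ⇒  p = 5/6.
Country A's indifference between Disarm and Arm determines Country B's mixing probability q:
  Country A's expected payoff from Disarm: q·(-7) + (1−q)·(-7) = -7
  Country A's expected payoff from Arm: q·(-9) + (1−q)·0 = -9q
  -7 = -9q  ⇒  9q = 7  ⇒  q = 7/9.

p = 5/6, q = 7/9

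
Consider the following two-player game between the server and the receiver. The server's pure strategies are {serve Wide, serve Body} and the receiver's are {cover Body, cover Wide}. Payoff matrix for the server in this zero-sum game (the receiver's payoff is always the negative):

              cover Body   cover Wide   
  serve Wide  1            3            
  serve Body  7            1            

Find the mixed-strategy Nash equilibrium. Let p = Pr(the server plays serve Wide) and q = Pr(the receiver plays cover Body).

The server's mix must leave the receiver indifferent between cover Body and cover Wide.
  the receiver's payoff from cover Body: p·(-1) + (1−p)·(-7) = 6p - 7
  the receiver's payoff from cover Wide: p·(-3) + (1−p)·(-1) = -2p - 1
  6p - 7 = -2p - 1  ⇒  8p = 6  ⇒  p = 3/4.
The server's indifference between serve Wide and serve Body determines the receiver's mixing probability q:
  the server's expected payoff from serve Wide: q·1 + (1−q)·3 = -2q + 3
  the server's expected payoff from serve Body: q·7 + (1−q)·1 = 6q + 1
  -2q + 3 = 6q + 1  ⇒  -8q = -2  ⇒  q = 1/4.

p = 3/4, q = 1/4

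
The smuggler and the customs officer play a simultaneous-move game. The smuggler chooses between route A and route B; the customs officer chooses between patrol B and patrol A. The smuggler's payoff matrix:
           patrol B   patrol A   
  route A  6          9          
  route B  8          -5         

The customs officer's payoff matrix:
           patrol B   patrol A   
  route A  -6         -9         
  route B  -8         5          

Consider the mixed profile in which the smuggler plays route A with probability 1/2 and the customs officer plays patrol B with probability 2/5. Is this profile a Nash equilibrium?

Given the smuggler's mix p = 1/2, the customs officer's payoff from patrol B is -7 but from patrol A is -2. The customs officer strictly prefers patrol A, so the customs officer would not mix.
So the proposed profile is not a Nash equilibrium.

No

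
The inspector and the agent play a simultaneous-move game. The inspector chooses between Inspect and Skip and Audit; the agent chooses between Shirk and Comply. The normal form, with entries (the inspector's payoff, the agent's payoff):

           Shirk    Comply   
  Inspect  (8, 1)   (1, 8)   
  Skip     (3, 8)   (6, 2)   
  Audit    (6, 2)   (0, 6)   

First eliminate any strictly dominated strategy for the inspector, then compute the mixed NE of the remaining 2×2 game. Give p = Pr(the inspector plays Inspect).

The inspector's strategy Audit is strictly dominated by Inspect: 8 > 6 and 1 > 0. Eliminate Audit.
Set the agent's expected payoff from Shirk equal to that from Comply:
  the agent's payoff from Shirk: p·1 + (1−p)·8 = -7p + 8
  the agent's payoff from Comply: p·8 + (1−p)·2 = 6p + 2
  -7p + 8 = 6p + 2  ⇒  -13p = -6  ⇒  p = 6/13.

p = 6/13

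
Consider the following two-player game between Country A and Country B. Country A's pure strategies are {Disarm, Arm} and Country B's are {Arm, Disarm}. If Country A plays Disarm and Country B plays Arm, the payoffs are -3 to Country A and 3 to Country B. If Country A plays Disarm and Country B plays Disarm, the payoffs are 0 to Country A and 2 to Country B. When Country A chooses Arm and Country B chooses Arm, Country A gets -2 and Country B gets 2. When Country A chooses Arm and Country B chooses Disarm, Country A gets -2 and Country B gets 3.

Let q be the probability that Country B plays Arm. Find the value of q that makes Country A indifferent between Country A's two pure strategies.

q = 2/3

Country A's indifference between Disarm and Arm determines Country B's mixing probability q:
  Country A's payoff from Disarm: q·(-3) + (1−q)·0 = -3q
  Country A's payoff from Arm: q·(-2) + (1−q)·(-2) = -2
  -3q = -2  ⇒  -3q = -2  ⇒  q = 2/3.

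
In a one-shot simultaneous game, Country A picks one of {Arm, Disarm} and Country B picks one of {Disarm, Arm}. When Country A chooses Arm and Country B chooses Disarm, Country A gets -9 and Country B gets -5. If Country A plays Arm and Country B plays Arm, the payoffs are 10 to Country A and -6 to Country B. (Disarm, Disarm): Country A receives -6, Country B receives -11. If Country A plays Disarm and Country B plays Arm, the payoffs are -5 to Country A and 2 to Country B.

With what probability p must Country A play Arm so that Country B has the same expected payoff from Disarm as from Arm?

In a mixed equilibrium Country B is indifferent between Disarm and Arm; this condition fixes p.
  Country B's payoff from Disarm: p·(-5) + (1−p)·(-11) = 6p - 11
  Country B's payoff from Arm: p·(-6) + (1−p)·2 = -8p + 2
  6p - 11 = -8p + 2  ⇒  14p = 13  ⇒  p = 13/14.

p = 13/14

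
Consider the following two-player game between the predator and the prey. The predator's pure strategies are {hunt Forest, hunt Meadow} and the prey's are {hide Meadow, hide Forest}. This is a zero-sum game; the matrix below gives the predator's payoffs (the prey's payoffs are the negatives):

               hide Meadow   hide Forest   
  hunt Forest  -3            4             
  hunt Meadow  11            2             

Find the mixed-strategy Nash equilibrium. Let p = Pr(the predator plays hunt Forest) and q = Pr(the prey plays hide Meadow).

p = 9/16, q = 1/8

The predator's mix must leave the prey indifferent between hide Meadow and hide Forest.
  the prey's payoff from hide Meadow: p·3 + (1−p)·(-11) = 14p - 11
  the prey's payoff from hide Forest: p·(-4) + (1−p)·(-2) = -2p - 2
  14p - 11 = -2p - 2  ⇒  16p = 9  ⇒  p = 9/16.
Set the predator's expected payoff from hunt Forest equal to that from hunt Meadow:
  the predator's payoff to hunt Forest: q·(-3) + (1−q)·4 = -7q + 4
  the predator's payoff to hunt Meadow: q·11 + (1−q)·2 = 9q + 2
  -7q + 4 = 9q + 2  ⇒  -16q = -2  ⇒  q = 1/8.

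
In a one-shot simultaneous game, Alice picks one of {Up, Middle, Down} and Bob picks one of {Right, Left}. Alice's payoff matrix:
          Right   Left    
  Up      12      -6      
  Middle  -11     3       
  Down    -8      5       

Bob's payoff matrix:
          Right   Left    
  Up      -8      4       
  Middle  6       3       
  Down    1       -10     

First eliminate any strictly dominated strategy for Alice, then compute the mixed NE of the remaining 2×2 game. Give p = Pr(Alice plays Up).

p = 11/23

Alice's strategy Middle is strictly dominated by Down: -8 > -11 and 5 > 3. Eliminate Middle.
Alice's mix must leave Bob indifferent between Right and Left.
  Bob's payoff to Right: p·(-8) + (1−p)·1 = -9p + 1
  Bob's payoff to Left: p·4 + (1−p)·(-10) = 14p - 10
  -9p + 1 = 14p - 10  ⇒  -23p = -11  ⇒  p = 11/23.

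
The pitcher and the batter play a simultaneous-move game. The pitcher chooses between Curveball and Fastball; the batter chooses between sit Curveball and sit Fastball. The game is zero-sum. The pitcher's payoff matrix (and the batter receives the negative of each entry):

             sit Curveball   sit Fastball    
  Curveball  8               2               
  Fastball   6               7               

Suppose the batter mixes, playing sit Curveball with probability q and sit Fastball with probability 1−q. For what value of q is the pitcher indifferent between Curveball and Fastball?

Set the pitcher's expected payoff from Curveball equal to that from Fastball:
  the pitcher's payoff from Curveball: q·8 + (1−q)·2 = 6q + 2
  the pitcher's payoff from Fastball: q·6 + (1−q)·7 = -q + 7
  6q + 2 = -q + 7  ⇒  7q = 5  ⇒  q = 5/7.

q = 5/7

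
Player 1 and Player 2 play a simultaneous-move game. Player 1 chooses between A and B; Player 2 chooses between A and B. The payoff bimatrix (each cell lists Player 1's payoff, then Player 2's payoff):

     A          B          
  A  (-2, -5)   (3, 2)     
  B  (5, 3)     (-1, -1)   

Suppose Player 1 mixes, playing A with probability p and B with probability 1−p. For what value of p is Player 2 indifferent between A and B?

p = 4/11

In a mixed equilibrium Player 2 is indifferent between A and B; this condition fixes p.
  Player 2's payoff to A: p·(-5) + (1−p)·3 = -8p + 3
  Player 2's payoff to B: p·2 + (1−p)·(-1) = 3p - 1
  -8p + 3 = 3p - 1  ⇒  -11p = -4  ⇒  p = 4/11.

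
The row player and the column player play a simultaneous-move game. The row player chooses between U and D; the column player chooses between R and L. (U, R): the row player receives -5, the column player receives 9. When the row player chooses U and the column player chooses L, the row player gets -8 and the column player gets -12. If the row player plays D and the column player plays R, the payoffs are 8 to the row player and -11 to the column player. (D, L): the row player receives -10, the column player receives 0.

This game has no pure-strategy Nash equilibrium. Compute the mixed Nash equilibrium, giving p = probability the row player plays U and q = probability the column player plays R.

Set the column player's expected payoff from R equal to that from L:
  the column player's payoff from R: p·9 + (1−p)·(-11) = 20p - 11
  the column player's payoff from L: p·(-12) + (1−p)·0 = -12p
  20p - 11 = -12p  ⇒  32p = 11  ⇒  p = 11/32.
The row player's indifference between U and D determines the column player's mixing probability q:
  the row player's payoff to U: q·(-5) + (1−q)·(-8) = 3q - 8
  the row player's payoff to D: q·8 + (1−q)·(-10) = 18q - 10
  3q - 8 = 18q - 10  ⇒  -15q = -2  ⇒  q = 2/15.

p = 11/32, q = 2/15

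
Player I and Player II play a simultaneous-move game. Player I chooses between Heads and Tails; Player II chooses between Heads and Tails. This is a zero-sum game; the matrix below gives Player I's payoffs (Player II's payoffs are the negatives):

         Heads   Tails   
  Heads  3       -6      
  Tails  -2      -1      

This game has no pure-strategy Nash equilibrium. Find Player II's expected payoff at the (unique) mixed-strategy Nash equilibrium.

3/2

In a mixed equilibrium Player II is indifferent between Heads and Tails; this condition fixes p.
  Player II's expected payoff from Heads: p·(-3) + (1−p)·2 = -5p + 2
  Player II's expected payoff from Tails: p·6 + (1−p)·1 = 5p + 1
  -5p + 2 = 5p + 1  ⇒  -10p = -1  ⇒  p = 1/10.
At equilibrium Player II is indifferent across columns, so Player II's payoff equals the payoff from Heads: (1/10)·(-3) + (9/10)·2 = 3/2.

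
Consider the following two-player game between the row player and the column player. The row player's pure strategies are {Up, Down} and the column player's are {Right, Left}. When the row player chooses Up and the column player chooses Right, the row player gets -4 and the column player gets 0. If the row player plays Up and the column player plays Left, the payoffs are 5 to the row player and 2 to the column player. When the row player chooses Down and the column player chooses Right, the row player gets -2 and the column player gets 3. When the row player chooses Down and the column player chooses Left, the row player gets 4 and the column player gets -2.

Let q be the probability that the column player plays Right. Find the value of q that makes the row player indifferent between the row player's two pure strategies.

q = 1/3

The row player's indifference between Up and Down determines the column player's mixing probability q:
  the row player's expected payoff from Up: q·(-4) + (1−q)·5 = -9q + 5
  the row player's expected payoff from Down: q·(-2) + (1−q)·4 = -6q + 4
  -9q + 5 = -6q + 4  ⇒  -3q = -1  ⇒  q = 1/3.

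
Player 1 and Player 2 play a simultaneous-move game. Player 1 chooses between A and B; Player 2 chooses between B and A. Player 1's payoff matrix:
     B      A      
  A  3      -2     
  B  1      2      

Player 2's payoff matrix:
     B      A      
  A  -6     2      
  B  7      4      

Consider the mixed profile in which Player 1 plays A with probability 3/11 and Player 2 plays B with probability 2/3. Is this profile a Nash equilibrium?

Yes

Check Player 2's indifference given Player 1's mix p = 3/11:
  payoff from B = 38/11; payoff from A = 38/11 — equal.
Check Player 1's indifference given Player 2's mix q = 2/3:
  payoff from A = 4/3; payoff from B = 4/3 — equal.
Both players are indifferent, so neither can profitably deviate.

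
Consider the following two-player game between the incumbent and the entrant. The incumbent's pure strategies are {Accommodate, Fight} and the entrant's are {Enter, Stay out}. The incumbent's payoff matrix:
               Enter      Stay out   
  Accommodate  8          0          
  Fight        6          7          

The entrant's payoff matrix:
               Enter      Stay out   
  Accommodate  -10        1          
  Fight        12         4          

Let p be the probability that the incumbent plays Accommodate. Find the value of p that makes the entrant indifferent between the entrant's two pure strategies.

The incumbent's mix must leave the entrant indifferent between Enter and Stay out.
  the entrant's expected payoff from Enter: p·(-10) + (1−p)·12 = -22p + 12
  the entrant's expected payoff from Stay out: p·1 + (1−p)·4 = -3p + 4
  -22p + 12 = -3p + 4  ⇒  -19p = -8  ⇒  p = 8/19.

p = 8/19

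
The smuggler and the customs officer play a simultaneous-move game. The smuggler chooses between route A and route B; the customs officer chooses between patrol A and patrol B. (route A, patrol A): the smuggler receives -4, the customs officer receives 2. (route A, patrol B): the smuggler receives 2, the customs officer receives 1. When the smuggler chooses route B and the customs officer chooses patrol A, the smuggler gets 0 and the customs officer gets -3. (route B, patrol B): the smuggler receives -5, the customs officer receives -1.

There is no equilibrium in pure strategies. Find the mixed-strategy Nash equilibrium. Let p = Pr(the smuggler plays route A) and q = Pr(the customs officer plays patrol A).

p = 2/3, q = 7/11

Set the customs officer's expected payoff from patrol A equal to that from patrol B:
  the customs officer's expected payoff from patrol A: p·2 + (1−p)·(-3) = 5p - 3
  the customs officer's expected payoff from patrol B: p·1 + (1−p)·(-1) = 2p - 1
  5p - 3 = 2p - 1  ⇒  3p = 2  ⇒  p = 2/3.
In a mixed equilibrium the smuggler is indifferent between route A and route B; this condition fixes q.
  the smuggler's expected payoff from route A: q·(-4) + (1−q)·2 = -6q + 2
  the smuggler's expected payoff from route B: q·0 + (1−q)·(-5) = 5q - 5
  -6q + 2 = 5q - 5  ⇒  -11q = -7  ⇒  q = 7/11.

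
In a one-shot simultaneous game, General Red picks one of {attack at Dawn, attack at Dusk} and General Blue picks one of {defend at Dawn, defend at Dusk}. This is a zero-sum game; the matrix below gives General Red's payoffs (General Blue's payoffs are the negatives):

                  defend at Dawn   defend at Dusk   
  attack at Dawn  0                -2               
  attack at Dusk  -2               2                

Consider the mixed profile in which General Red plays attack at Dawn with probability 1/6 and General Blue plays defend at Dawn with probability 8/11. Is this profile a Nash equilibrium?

Given General Red's mix p = 1/6, General Blue's payoff from defend at Dawn is 5/3 but from defend at Dusk is -4/3. General Blue strictly prefers defend at Dawn, so General Blue would not mix.
So the proposed profile is not a Nash equilibrium.

No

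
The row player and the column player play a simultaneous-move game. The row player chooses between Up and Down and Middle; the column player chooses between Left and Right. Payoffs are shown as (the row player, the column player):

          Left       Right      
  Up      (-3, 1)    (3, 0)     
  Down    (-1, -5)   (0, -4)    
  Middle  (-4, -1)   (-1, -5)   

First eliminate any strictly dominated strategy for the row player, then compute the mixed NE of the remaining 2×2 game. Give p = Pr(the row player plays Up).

The row player's strategy Middle is strictly dominated by Down: -1 > -4 and 0 > -1. Eliminate Middle.
In a mixed equilibrium the column player is indifferent between Left and Right; this condition fixes p.
  the column player's expected payoff from Left: p·1 + (1−p)·(-5) = 6p - 5
  the column player's expected payoff from Right: p·0 + (1−p)·(-4) = 4p - 4
  6p - 5 = 4p - 4  ⇒  2p = 1  ⇒  p = 1/2.

p = 1/2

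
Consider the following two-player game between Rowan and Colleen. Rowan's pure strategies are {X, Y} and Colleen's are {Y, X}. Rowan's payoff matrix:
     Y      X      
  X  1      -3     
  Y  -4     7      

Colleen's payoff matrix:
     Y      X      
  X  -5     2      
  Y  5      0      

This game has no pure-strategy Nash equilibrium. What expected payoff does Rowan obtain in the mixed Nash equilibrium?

Set Rowan's expected payoff from X equal to that from Y:
  Rowan's expected payoff from X: q·1 + (1−q)·(-3) = 4q - 3
  Rowan's expected payoff from Y: q·(-4) + (1−q)·7 = -11q + 7
  4q - 3 = -11q + 7  ⇒  15q = 10  ⇒  q = 2/3.
At equilibrium Rowan is indifferent across rows, so Rowan's payoff equals the payoff from X: (2/3)·1 + (1/3)·(-3) = -1/3.

-1/3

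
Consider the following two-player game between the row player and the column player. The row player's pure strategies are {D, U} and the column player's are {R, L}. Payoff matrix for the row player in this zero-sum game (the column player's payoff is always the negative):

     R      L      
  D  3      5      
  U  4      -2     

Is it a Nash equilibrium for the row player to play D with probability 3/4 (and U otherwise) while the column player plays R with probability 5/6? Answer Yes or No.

No

Given the column player's mix q = 5/6, the row player's payoff from D is 10/3 but from U is 3. The row player strictly prefers D, so the row player would not mix.
So the proposed profile is not a Nash equilibrium.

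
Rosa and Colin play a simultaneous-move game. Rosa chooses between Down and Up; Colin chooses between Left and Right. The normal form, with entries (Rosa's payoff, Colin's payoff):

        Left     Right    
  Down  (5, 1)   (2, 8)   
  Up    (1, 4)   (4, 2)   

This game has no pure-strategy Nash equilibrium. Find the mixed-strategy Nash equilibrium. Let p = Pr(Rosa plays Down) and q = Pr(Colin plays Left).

p = 2/9, q = 1/3

For Colin to be willing to mix, Colin must be indifferent between Left and Right, which pins down Rosa's mix.
  Colin's payoff to Left: p·1 + (1−p)·4 = -3p + 4
  Colin's payoff to Right: p·8 + (1−p)·2 = 6p + 2
  -3p + 4 = 6p + 2  ⇒  -9p = -2  ⇒  p = 2/9.
In a mixed equilibrium Rosa is indifferent between Down and Up; this condition fixes q.
  Rosa's expected payoff from Down: q·5 + (1−q)·2 = 3q + 2
  Rosa's expected payoff from Up: q·1 + (1−q)·4 = -3q + 4
  3q + 2 = -3q + 4  ⇒  6q = 2  ⇒  q = 1/3.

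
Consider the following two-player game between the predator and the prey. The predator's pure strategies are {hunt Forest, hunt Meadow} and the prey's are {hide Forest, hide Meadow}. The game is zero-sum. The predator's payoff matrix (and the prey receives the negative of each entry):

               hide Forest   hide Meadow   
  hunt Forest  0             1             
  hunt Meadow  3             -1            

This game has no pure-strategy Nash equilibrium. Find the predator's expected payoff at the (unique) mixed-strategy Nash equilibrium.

3/5

For the predator to be willing to mix, the predator must be indifferent between hunt Forest and hunt Meadow, which pins down the prey's mix.
  the predator's expected payoff from hunt Forest: q·0 + (1−q)·1 = -q + 1
  the predator's expected payoff from hunt Meadow: q·3 + (1−q)·(-1) = 4q - 1
  -q + 1 = 4q - 1  ⇒  -5q = -2  ⇒  q = 2/5.
At equilibrium the predator is indifferent across rows, so the predator's payoff equals the payoff from hunt Forest: (2/5)·0 + (3/5)·1 = 3/5.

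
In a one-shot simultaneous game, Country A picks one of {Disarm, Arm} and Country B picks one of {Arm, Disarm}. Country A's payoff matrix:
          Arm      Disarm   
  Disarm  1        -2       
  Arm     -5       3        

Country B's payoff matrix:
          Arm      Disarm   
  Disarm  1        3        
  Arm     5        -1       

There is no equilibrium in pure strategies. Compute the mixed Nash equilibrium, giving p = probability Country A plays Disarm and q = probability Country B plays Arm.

p = 3/4, q = 5/11

For Country B to be willing to mix, Country B must be indifferent between Arm and Disarm, which pins down Country A's mix.
  Country B's payoff to Arm: p·1 + (1−p)·5 = -4p + 5
  Country B's payoff to Disarm: p·3 + (1−p)·(-1) = 4p - 1
  -4p + 5 = 4p - 1  ⇒  -8p = -6  ⇒  p = 3/4.
For Country A to be willing to mix, Country A must be indifferent between Disarm and Arm, which pins down Country B's mix.
  Country A's expected payoff from Disarm: q·1 + (1−q)·(-2) = 3q - 2
  Country A's expected payoff from Arm: q·(-5) + (1−q)·3 = -8q + 3
  3q - 2 = -8q + 3  ⇒  11q = 5  ⇒  q = 5/11.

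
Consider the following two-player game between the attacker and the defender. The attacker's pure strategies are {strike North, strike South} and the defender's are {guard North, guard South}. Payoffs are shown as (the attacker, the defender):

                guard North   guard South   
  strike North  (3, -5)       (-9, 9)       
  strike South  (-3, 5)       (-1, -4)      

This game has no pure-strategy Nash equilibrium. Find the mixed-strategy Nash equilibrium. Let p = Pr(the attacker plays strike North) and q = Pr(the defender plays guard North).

Set the defender's expected payoff from guard North equal to that from guard South:
  the defender's payoff to guard North: p·(-5) + (1−p)·5 = -10p + 5
  the defender's payoff to guard South: p·9 + (1−p)·(-4) = 13p - 4
  -10p + 5 = 13p - 4  ⇒  -23p = -9  ⇒  p = 9/23.
In a mixed equilibrium the attacker is indifferent between strike North and strike South; this condition fixes q.
  the attacker's payoff to strike North: q·3 + (1−q)·(-9) = 12q - 9
  the attacker's payoff to strike South: q·(-3) + (1−q)·(-1) = -2q - 1
  12q - 9 = -2q - 1  ⇒  14q = 8  ⇒  q = 4/7.

p = 9/23, q = 4/7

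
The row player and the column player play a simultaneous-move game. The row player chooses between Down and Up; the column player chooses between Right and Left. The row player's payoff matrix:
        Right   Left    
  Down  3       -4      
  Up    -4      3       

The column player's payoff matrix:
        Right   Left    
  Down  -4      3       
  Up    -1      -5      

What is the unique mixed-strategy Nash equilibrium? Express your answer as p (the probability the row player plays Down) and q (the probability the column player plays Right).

p = 4/11, q = 1/2

Set the column player's expected payoff from Right equal to that from Left:
  the column player's expected payoff from Right: p·(-4) + (1−p)·(-1) = -3p - 1
  the column player's expected payoff from Left: p·3 + (1−p)·(-5) = 8p - 5
  -3p - 1 = 8p - 5  ⇒  -11p = -4  ⇒  p = 4/11.
For the row player to be willing to mix, the row player must be indifferent between Down and Up, which pins down the column player's mix.
  the row player's payoff to Down: q·3 + (1−q)·(-4) = 7q - 4
  the row player's payoff to Up: q·(-4) + (1−q)·3 = -7q + 3
  7q - 4 = -7q + 3  ⇒  14q = 7  ⇒  q = 1/2.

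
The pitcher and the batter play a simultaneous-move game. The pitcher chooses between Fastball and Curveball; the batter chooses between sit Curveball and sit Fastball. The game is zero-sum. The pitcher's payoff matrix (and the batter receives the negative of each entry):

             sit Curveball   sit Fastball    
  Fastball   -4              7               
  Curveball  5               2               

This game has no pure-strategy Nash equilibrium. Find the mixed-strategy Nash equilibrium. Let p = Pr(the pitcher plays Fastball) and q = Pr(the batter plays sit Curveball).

The batter's indifference between sit Curveball and sit Fastball determines the pitcher's mixing probability p:
  the batter's expected payoff from sit Curveball: p·4 + (1−p)·(-5) = 9p - 5
  the batter's expected payoff from sit Fastball: p·(-7) + (1−p)·(-2) = -5p - 2
  9p - 5 = -5p - 2  ⇒  14p = 3  ⇒  p = 3/14.
The batter's mix must leave the pitcher indifferent between Fastball and Curveball.
  the pitcher's expected payoff from Fastball: q·(-4) + (1−q)·7 = -11q + 7
  the pitcher's expected payoff from Curveball: q·5 + (1−q)·2 = 3q + 2
  -11q + 7 = 3q + 2  ⇒  -14q = -5  ⇒  q = 5/14.

p = 3/14, q = 5/14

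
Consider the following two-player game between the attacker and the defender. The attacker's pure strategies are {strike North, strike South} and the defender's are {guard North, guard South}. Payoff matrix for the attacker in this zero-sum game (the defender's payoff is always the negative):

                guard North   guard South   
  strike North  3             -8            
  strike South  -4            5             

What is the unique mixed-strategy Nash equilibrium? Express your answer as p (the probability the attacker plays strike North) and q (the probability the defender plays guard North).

Set the defender's expected payoff from guard North equal to that from guard South:
  the defender's expected payoff from guard North: p·(-3) + (1−p)·4 = -7p + 4
  the defender's expected payoff from guard South: p·8 + (1−p)·(-5) = 13p - 5
  -7p + 4 = 13p - 5  ⇒  -20p = -9  ⇒  p = 9/20.
The defender's mix must leave the attacker indifferent between strike North and strike South.
  the attacker's expected payoff from strike North: q·3 + (1−q)·(-8) = 11q - 8
  the attacker's expected payoff from strike South: q·(-4) + (1−q)·5 = -9q + 5
  11q - 8 = -9q + 5  ⇒  20q = 13  ⇒  q = 13/20.

p = 9/20, q = 13/20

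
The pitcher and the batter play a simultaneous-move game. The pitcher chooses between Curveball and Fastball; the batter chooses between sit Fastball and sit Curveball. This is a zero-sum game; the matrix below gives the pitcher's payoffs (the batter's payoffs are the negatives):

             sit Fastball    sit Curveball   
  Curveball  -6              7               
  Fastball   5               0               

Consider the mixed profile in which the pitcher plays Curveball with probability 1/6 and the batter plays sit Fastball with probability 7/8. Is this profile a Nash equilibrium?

Given the pitcher's mix p = 1/6, the batter's payoff from sit Fastball is -19/6 but from sit Curveball is -7/6. The batter strictly prefers sit Curveball, so the batter would not mix.
So the proposed profile is not a Nash equilibrium.

No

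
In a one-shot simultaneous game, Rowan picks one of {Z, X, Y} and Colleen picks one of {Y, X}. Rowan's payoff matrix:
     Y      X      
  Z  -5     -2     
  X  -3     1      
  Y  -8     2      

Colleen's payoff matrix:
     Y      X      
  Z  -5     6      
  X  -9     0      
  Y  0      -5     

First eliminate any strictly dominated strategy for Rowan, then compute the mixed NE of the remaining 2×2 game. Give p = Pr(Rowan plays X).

p = 5/14

Rowan's strategy Z is strictly dominated by X: -3 > -5 and 1 > -2. Eliminate Z.
Set Colleen's expected payoff from Y equal to that from X:
  Colleen's payoff to Y: p·(-9) + (1−p)·0 = -9p
  Colleen's payoff to X: p·0 + (1−p)·(-5) = 5p - 5
  -9p = 5p - 5  ⇒  -14p = -5  ⇒  p = 5/14.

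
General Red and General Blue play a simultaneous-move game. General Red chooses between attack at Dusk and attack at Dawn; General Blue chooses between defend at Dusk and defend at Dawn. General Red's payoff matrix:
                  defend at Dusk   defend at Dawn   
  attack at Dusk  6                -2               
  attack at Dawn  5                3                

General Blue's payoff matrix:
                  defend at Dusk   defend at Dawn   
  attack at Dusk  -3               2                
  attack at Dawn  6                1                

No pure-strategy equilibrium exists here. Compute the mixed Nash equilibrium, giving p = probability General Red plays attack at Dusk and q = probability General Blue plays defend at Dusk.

p = 1/2, q = 5/6

General Blue's indifference between defend at Dusk and defend at Dawn determines General Red's mixing probability p:
  General Blue's payoff from defend at Dusk: p·(-3) + (1−p)·6 = -9p + 6
  General Blue's payoff from defend at Dawn: p·2 + (1−p)·1 = p + 1
  -9p + 6 = p + 1  ⇒  -10p = -5  ⇒  p = 1/2.
General Red's indifference between attack at Dusk and attack at Dawn determines General Blue's mixing probability q:
  General Red's expected payoff from attack at Dusk: q·6 + (1−q)·(-2) = 8q - 2
  General Red's expected payoff from attack at Dawn: q·5 + (1−q)·3 = 2q + 3
  8q - 2 = 2q + 3  ⇒  6q = 5  ⇒  q = 5/6.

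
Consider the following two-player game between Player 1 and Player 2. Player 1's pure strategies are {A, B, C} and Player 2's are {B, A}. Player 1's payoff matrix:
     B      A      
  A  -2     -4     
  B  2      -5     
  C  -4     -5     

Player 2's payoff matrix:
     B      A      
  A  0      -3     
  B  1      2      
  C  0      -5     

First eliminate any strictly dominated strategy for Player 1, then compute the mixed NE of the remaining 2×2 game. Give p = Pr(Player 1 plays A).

p = 1/4

Player 1's strategy C is strictly dominated by A: -2 > -4 and -4 > -5. Eliminate C.
Player 2's indifference between B and A determines Player 1's mixing probability p:
  Player 2's payoff from B: p·0 + (1−p)·1 = -p + 1
  Player 2's payoff from A: p·(-3) + (1−p)·2 = -5p + 2
  -p + 1 = -5p + 2  ⇒  4p = 1  ⇒  p = 1/4.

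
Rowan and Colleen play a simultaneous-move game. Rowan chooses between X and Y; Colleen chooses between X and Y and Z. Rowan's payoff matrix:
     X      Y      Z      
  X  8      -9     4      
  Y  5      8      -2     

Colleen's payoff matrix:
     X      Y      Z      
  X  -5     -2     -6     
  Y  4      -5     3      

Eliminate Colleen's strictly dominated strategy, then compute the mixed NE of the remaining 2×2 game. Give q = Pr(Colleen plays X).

q = 17/20

Colleen's strategy Z is strictly dominated by X: -5 > -6 and 4 > 3. Eliminate Z.
For Rowan to be willing to mix, Rowan must be indifferent between X and Y, which pins down Colleen's mix.
  Rowan's expected payoff from X: q·8 + (1−q)·(-9) = 17q - 9
  Rowan's expected payoff from Y: q·5 + (1−q)·8 = -3q + 8
  17q - 9 = -3q + 8  ⇒  20q = 17  ⇒  q = 17/20.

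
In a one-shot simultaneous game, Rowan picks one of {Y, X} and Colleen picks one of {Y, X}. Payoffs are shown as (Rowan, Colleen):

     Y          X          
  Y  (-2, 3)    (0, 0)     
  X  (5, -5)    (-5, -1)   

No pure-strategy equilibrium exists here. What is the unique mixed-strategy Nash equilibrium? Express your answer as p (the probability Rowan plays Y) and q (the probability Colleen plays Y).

p = 4/7, q = 5/12

In a mixed equilibrium Colleen is indifferent between Y and X; this condition fixes p.
  Colleen's payoff to Y: p·3 + (1−p)·(-5) = 8p - 5
  Colleen's payoff to X: p·0 + (1−p)·(-1) = p - 1
  8p - 5 = p - 1  ⇒  7p = 4  ⇒  p = 4/7.
In a mixed equilibrium Rowan is indifferent between Y and X; this condition fixes q.
  Rowan's payoff from Y: q·(-2) + (1−q)·0 = -2q
  Rowan's payoff from X: q·5 + (1−q)·(-5) = 10q - 5
  -2q = 10q - 5  ⇒  -12q = -5  ⇒  q = 5/12.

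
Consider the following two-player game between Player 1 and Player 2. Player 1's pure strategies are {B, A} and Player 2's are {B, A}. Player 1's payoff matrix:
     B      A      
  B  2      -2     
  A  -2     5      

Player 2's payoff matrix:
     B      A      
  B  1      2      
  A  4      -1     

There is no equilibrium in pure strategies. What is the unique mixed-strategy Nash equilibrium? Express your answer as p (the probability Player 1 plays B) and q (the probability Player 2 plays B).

p = 5/6, q = 7/11

In a mixed equilibrium Player 2 is indifferent between B and A; this condition fixes p.
  Player 2's payoff to B: p·1 + (1−p)·4 = -3p + 4
  Player 2's payoff to A: p·2 + (1−p)·(-1) = 3p - 1
  -3p + 4 = 3p - 1  ⇒  -6p = -5  ⇒  p = 5/6.
Player 1's indifference between B and A determines Player 2's mixing probability q:
  Player 1's payoff from B: q·2 + (1−q)·(-2) = 4q - 2
  Player 1's payoff from A: q·(-2) + (1−q)·5 = -7q + 5
  4q - 2 = -7q + 5  ⇒  11q = 7  ⇒  q = 7/11.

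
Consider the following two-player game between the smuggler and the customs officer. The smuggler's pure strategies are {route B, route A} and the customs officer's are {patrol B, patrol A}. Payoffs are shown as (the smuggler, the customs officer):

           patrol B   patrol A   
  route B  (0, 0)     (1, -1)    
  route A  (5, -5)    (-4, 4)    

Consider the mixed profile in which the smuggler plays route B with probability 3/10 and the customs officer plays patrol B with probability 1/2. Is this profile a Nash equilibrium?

Given the smuggler's mix p = 3/10, the customs officer's payoff from patrol B is -7/2 but from patrol A is 5/2. The customs officer strictly prefers patrol A, so the customs officer would not mix.
So the proposed profile is not a Nash equilibrium.

No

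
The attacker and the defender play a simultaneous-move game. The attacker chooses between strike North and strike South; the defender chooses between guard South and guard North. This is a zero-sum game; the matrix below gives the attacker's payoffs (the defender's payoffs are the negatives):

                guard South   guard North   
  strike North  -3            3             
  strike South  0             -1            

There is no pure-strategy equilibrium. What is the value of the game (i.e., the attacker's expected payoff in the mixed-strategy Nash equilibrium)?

The attacker's indifference between strike North and strike South determines the defender's mixing probability q:
  the attacker's payoff from strike North: q·(-3) + (1−q)·3 = -6q + 3
  the attacker's payoff from strike South: q·0 + (1−q)·(-1) = q - 1
  -6q + 3 = q - 1  ⇒  -7q = -4  ⇒  q = 4/7.
The value is the attacker's expected payoff against this mix (using strike North): (4/7)·(-3) + (3/7)·3 = -3/7.

v = -3/7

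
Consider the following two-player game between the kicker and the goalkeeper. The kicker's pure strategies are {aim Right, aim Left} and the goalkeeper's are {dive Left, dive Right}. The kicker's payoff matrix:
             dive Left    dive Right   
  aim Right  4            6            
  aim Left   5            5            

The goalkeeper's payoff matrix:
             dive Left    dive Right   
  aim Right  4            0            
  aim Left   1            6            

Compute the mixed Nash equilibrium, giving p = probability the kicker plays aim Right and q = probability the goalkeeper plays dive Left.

Set the goalkeeper's expected payoff from dive Left equal to that from dive Right:
  the goalkeeper's payoff to dive Left: p·4 + (1−p)·1 = 3p + 1
  the goalkeeper's payoff to dive Right: p·0 + (1−p)·6 = -6p + 6
  3p + 1 = -6p + 6  ⇒  9p = 5  ⇒  p = 5/9.
For the kicker to be willing to mix, the kicker must be indifferent between aim Right and aim Left, which pins down the goalkeeper's mix.
  the kicker's payoff from aim Right: q·4 + (1−q)·6 = -2q + 6
  the kicker's payoff from aim Left: q·5 + (1−q)·5 = 5
  -2q + 6 = 5  ⇒  -2q = -1  ⇒  q = 1/2.

p = 5/9, q = 1/2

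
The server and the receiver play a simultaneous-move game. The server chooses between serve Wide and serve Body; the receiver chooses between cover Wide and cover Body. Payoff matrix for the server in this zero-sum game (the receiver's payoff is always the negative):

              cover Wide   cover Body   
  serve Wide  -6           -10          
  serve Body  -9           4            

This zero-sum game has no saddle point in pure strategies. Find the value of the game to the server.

For the server to be willing to mix, the server must be indifferent between serve Wide and serve Body, which pins down the receiver's mix.
  the server's payoff from serve Wide: q·(-6) + (1−q)·(-10) = 4q - 10
  the server's payoff from serve Body: q·(-9) + (1−q)·4 = -13q + 4
  4q - 10 = -13q + 4  ⇒  17q = 14  ⇒  q = 14/17.
The value is the server's expected payoff against this mix (using serve Wide): (14/17)·(-6) + (3/17)·(-10) = -114/17.

v = -114/17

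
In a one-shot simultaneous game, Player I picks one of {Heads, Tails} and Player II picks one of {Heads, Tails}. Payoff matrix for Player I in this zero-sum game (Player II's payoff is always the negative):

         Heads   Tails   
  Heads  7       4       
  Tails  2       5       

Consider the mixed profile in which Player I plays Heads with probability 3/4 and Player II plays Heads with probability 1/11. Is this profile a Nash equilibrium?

No

Given Player I's mix p = 3/4, Player II's payoff from Heads is -23/4 but from Tails is -17/4. Player II strictly prefers Tails, so Player II would not mix.
So the proposed profile is not a Nash equilibrium.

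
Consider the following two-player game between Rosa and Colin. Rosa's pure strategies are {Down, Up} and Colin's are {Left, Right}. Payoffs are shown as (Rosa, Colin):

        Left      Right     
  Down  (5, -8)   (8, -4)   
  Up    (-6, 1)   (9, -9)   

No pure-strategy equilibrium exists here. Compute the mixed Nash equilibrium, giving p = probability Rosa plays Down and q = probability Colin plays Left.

p = 5/7, q = 1/12

Colin's indifference between Left and Right determines Rosa's mixing probability p:
  Colin's payoff to Left: p·(-8) + (1−p)·1 = -9p + 1
  Colin's payoff to Right: p·(-4) + (1−p)·(-9) = 5p - 9
  -9p + 1 = 5p - 9  ⇒  -14p = -10  ⇒  p = 5/7.
Colin's mix must leave Rosa indifferent between Down and Up.
  Rosa's payoff from Down: q·5 + (1−q)·8 = -3q + 8
  Rosa's payoff from Up: q·(-6) + (1−q)·9 = -15q + 9
  -3q + 8 = -15q + 9  ⇒  12q = 1  ⇒  q = 1/12.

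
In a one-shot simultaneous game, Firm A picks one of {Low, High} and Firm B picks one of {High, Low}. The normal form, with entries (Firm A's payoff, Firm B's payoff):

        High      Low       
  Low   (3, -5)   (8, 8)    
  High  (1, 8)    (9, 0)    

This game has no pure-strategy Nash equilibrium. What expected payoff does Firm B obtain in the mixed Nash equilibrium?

Set Firm B's expected payoff from High equal to that from Low:
  Firm B's payoff to High: p·(-5) + (1−p)·8 = -13p + 8
  Firm B's payoff to Low: p·8 + (1−p)·0 = 8p
  -13p + 8 = 8p  ⇒  -21p = -8  ⇒  p = 8/21.
At equilibrium Firm B is indifferent across columns, so Firm B's payoff equals the payoff from High: (8/21)·(-5) + (13/21)·8 = 64/21.

64/21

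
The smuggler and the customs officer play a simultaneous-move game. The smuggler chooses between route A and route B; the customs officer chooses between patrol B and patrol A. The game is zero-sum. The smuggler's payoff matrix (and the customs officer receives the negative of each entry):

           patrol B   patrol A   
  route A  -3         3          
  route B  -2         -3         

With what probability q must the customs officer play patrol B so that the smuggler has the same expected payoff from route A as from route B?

The customs officer's mix must leave the smuggler indifferent between route A and route B.
  the smuggler's expected payoff from route A: q·(-3) + (1−q)·3 = -6q + 3
  the smuggler's expected payoff from route B: q·(-2) + (1−q)·(-3) = q - 3
  -6q + 3 = q - 3  ⇒  -7q = -6  ⇒  q = 6/7.

q = 6/7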